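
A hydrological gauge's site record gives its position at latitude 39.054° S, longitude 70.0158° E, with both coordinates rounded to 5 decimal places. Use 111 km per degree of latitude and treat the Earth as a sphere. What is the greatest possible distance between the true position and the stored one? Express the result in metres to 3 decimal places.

0.703 metres

Rounding to 5 decimal places leaves each coordinate within ±5e-06° of the true value.
North–south component: 5e-06° × 111000 = 0.555 m.
East–west component at 39.054°: 5e-06° × 111000 × cos 39.054° ≈ 5e-06 × 86197.3 ≈ 0.430987 m.
The two errors are perpendicular, so the maximum displacement is √(0.555² + 0.430987²) ≈ 0.702691 m.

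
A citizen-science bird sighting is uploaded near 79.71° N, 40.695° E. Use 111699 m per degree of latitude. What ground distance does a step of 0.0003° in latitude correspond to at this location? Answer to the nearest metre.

34 metres

0.0003° × 111699 m/° = 33.5097 m.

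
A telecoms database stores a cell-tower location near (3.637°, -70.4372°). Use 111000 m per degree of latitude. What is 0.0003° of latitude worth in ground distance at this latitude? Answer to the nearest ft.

Along a meridian 0.0003° is 0.0003 × 111000 = 33.3 m.
In feet: 33.3 m ÷ 0.3048 ≈ 109.25 ft.

109 ft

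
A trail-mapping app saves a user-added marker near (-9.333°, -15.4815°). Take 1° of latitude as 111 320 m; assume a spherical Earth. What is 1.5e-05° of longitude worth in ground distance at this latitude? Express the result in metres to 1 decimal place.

1.6 metres

At 9.333° a degree of longitude is 111320 × cos 9.333° ≈ 109846 m, so 1.5e-05° corresponds to 1.6477 m.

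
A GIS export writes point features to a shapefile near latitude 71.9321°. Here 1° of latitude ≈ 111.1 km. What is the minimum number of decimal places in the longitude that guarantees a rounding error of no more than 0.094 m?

At 71.9321° one degree of longitude covers 111100 × cos 71.9321° ≈ 111100 × 0.3101 ≈ 34457 m.
With N decimal places the half-ulp bound is 0.5·10⁻ᴺ°, or 0.5·10⁻ᴺ × 34457 m on the ground.
Setting 17228.5 × 10⁻ᴺ ≤ 0.094 gives 10ᴺ ≥ 1.833e+05, i.e. N ≥ 5.26.
At 5 places the error can reach 0.172 m, but 6 places keeps it to 0.0172 m.

6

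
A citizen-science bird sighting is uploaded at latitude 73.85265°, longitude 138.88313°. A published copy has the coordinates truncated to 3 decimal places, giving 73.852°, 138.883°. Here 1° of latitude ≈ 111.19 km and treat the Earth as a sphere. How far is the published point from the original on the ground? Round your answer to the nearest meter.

72 meters

The latitude changed by +0.00065° and the longitude by +0.00013°.
North–south shift: 0.00065 × 111190 = 72.2735 m.
East–west at this latitude: 0.00013° × 111190 × cos 73.852° ≈ 0.00013 × 30924.1 = 4.02013 m.
Hypotenuse of the two orthogonal shifts: √(72.2735² + 4.02013²) = 72.3852 m.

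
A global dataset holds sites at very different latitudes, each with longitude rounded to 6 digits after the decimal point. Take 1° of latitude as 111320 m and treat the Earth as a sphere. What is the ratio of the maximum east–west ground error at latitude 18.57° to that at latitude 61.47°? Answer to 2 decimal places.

1.98

Rounding to 6 decimal places leaves the longitude within ±5e-07° of the true value.
Error at 18.57° = 5e-07° × 111320 × cos 18.57° ≈ 0.05566 × 0.9479 = 0.052762 m.
Error at 61.47° = 5e-07° × 111320 × cos 61.47° ≈ 0.05566 × 0.4776 = 0.026584 m.
The ratio reduces to cos 18.57° / cos 61.47° = 0.9479/0.4776 ≈ 1.9847.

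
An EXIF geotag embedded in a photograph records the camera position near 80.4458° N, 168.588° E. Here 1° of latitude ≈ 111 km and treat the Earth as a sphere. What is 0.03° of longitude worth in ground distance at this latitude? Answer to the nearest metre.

At 80.4458° a degree of longitude is 111000 × cos 80.4458° ≈ 18423.8 m, so 0.03° corresponds to 552.715 m.

553 metres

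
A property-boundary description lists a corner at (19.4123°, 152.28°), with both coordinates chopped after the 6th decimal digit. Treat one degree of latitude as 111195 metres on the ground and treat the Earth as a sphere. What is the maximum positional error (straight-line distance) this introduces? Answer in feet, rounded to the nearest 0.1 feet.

Truncating at 6 decimal places can drop up to a full unit in the last place, so each coordinate may be off by as much as 1e-06°.
N–S: 1e-06° × 111195 m/° = 0.111195 m.
Longitude error → 1e-06 × 111195 × cos 19.4123° = 1e-06 × 111195 × 0.9432 ≈ 0.104874 m.
Combining orthogonally: (0.111195² + 0.104874²)^½ ≈ 0.152849 m.
In feet: 0.152849 m ÷ 0.3048 ≈ 0.50147 ft.

0.5 feet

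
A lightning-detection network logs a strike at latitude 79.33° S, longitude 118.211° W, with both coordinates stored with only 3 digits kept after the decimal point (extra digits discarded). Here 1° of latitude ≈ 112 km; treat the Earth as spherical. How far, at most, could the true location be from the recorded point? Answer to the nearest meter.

114 meters

Truncating at 3 decimal places can drop up to a full unit in the last place, so each coordinate may be off by as much as 0.001°.
North–south component: 0.001° × 112000 = 112 m.
Longitude error → 0.001 × 112000 × cos 79.33° = 0.001 × 112000 × 0.1852 ≈ 20.737 m.
Worst case both components are at the extreme and orthogonal: √(112² + 20.737²) ≈ 113.904 m.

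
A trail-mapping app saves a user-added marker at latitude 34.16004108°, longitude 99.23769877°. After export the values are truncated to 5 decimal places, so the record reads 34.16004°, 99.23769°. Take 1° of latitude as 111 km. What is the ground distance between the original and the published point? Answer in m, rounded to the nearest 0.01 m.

0.81 m

The latitude changed by +0.00000108° and the longitude by +0.00000877°.
North–south shift: 0.00000108 × 111000 = 0.11988 m.
East–west at this latitude: 0.00000877° × 111000 × cos 34.16° ≈ 0.00000877 × 91849.4 = 0.80552 m.
Hypotenuse of the two orthogonal shifts: √(0.11988² + 0.80552²) = 0.814391 m.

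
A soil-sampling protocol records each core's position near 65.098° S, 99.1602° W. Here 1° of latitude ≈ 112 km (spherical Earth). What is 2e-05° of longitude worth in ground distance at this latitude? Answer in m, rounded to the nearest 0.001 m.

0.943 m

One degree of longitude here spans 112000 × cos 65.098° = 112000 × 0.4211 ≈ 47159.6 m; 2e-05° of that is 0.943191 m.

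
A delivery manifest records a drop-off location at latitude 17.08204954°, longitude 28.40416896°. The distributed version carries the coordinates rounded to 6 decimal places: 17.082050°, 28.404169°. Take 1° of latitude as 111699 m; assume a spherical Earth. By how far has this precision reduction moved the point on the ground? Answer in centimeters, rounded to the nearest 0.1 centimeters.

Δlat = 17.08204954 − 17.082050 = -0.00000046°; Δlon = 28.40416896 − 28.404169 = -0.00000004°.
North–south shift: -0.00000046 × 111699 = -0.0513815 m.
East–west at this latitude: -0.00000004° × 111699 × cos 17.082° ≈ -0.00000004 × 106771 = -0.00427086 m.
Combined displacement = (0.0513815² + 0.00427086²)^½ ≈ 0.0515587 m.
That is 0.0515587 m = 5.1559 cm.

5.2 centimeters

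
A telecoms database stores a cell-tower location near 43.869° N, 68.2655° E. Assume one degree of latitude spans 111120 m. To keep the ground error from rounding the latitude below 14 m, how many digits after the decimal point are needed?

One degree of latitude covers 111120 m.
Rounding to N decimal places gives at most 0.5 × 10⁻ᴺ degrees of error, i.e. 0.5 × 10⁻ᴺ × 111120 m.
Setting 55560 × 10⁻ᴺ ≤ 14 gives 10ᴺ ≥ 3969, i.e. N ≥ 3.60.
So 4 decimal places suffice (5.56 m); 3 would allow up to 55.6 m.

4 decimal places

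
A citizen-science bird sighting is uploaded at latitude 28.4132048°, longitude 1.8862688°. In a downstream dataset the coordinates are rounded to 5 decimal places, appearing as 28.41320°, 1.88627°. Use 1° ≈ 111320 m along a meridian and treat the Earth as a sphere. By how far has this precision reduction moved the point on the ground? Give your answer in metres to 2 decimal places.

0.55 metres

Δlat = 28.4132048 − 28.41320 = +0.0000048°; Δlon = 1.8862688 − 1.88627 = -0.0000012°.
North–south shift: 0.0000048 × 111320 = 0.534336 m.
East–west at this latitude: -0.0000012° × 111320 × cos 28.4132° ≈ -0.0000012 × 97910.3 = -0.117492 m.
Distance: √(0.534336² + 0.117492²) ≈ 0.547101 m.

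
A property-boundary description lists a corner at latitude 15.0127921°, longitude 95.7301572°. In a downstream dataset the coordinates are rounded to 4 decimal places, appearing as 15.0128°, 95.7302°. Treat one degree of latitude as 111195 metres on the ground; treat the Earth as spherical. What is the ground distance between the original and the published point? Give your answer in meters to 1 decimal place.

4.7 meters

Δlat = 15.0127921 − 15.0128 = -0.0000079°; Δlon = 95.7301572 − 95.7302 = -0.0000428°.
N–S: -0.0000079° × 111195 m/° = -0.87844 m.
E–W at 15.0128°: -0.0000428° × 111195 × cos 15.0128° = -0.0000428 × 111195 × 0.9659 ≈ -4.59671 m.
Hypotenuse of the two orthogonal shifts: √(0.87844² + 4.59671²) = 4.67989 m.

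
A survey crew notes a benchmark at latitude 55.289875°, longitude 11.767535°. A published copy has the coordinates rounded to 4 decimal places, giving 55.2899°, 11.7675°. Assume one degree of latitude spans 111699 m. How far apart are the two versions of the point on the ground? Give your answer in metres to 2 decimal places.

The latitude changed by -0.000025° and the longitude by +0.000035°.
North–south shift: -0.000025 × 111699 = -2.79248 m.
East–west at this latitude: 0.000035° × 111699 × cos 55.2899° ≈ 0.000035 × 63604.1 = 2.22614 m.
Combined displacement = (2.79248² + 2.22614²)^½ ≈ 3.57122 m.

3.57 metres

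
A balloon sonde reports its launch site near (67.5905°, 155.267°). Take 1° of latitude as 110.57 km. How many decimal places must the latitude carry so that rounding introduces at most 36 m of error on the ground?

4

One degree of latitude covers 110570 m.
Rounding to N decimal places gives at most 0.5 × 10⁻ᴺ degrees of error, i.e. 0.5 × 10⁻ᴺ × 110570 m.
Setting 55285 × 10⁻ᴺ ≤ 36 gives 10ᴺ ≥ 1536, i.e. N ≥ 3.19.
At 3 places the error can reach 55.3 m, but 4 places keeps it to 5.53 m.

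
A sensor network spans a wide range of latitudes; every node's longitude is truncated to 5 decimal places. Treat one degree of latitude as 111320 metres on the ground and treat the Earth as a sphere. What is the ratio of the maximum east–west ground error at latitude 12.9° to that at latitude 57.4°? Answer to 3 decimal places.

Truncating at 5 decimal places can drop up to a full unit in the last place, so the longitude may be off by as much as 1e-05°.
Error at 12.9° = 1e-05° × 111320 × cos 12.9° ≈ 1.1132 × 0.9748 = 1.0851 m.
At 57.4°: 1e-05° × 111320 × cos 57.4° = 1e-05 × 111320 × 0.5388 ≈ 0.59976 m.
The ratio reduces to cos 12.9° / cos 57.4° = 0.9748/0.5388 ≈ 1.8092.

1.809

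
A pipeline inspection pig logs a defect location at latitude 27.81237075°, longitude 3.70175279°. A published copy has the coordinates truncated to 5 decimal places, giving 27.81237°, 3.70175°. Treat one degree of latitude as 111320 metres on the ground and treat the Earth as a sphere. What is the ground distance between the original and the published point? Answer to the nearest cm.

29 cm

The latitude changed by +0.00000075° and the longitude by +0.00000279°.
North–south shift: 0.00000075 × 111320 = 0.08349 m.
East–west at this latitude: 0.00000279° × 111320 × cos 27.8124° ≈ 0.00000279 × 98460.3 = 0.274704 m.
Distance: √(0.08349² + 0.274704²) ≈ 0.287112 m.
That is 0.287112 m = 28.711 cm.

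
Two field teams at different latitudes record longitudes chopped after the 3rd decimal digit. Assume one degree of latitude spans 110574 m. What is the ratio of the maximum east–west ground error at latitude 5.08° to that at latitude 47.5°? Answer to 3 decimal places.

1.474

Truncating at 3 decimal places can drop up to a full unit in the last place, so the longitude may be off by as much as 0.001°.
At 5.08°: 0.001° × 110574 × cos 5.08° = 0.001 × 110574 × 0.9961 ≈ 110.14 m.
At 47.5°: 0.001° × 110574 × cos 47.5° = 0.001 × 110574 × 0.6756 ≈ 74.703 m.
The ratio reduces to cos 5.08° / cos 47.5° = 0.9961/0.6756 ≈ 1.4744.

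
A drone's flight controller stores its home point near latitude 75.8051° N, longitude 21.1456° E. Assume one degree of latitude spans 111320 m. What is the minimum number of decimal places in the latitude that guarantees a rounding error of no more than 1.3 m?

One degree of latitude covers 111320 m.
N decimal places → at most half a unit in the last place, 0.5 × 10⁻ᴺ° = 111320/2 × 10⁻ᴺ m.
Setting 55660 × 10⁻ᴺ ≤ 1.3 gives 10ᴺ ≥ 4.282e+04, i.e. N ≥ 4.63.
N = 4 would give 5.57 m (too coarse); N = 5 gives 0.557 m ≤ 1.3 m.

5 decimal places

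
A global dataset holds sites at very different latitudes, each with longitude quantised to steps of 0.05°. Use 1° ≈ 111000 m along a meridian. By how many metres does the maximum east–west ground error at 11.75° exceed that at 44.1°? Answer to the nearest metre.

With a 0.05° grid the true value lies within half a step, ±0.05°/2 = ±0.025°, of the stored one.
At 11.75°: 0.025° × 111000 × cos 11.75° = 0.025 × 111000 × 0.9790 ≈ 2716.9 m.
Error at 44.1° = 0.025° × 111000 × cos 44.1° ≈ 2775 × 0.7181 = 1992.8 m.
Difference: 2716.9 − 1992.8 = 724.05 m.

724 metres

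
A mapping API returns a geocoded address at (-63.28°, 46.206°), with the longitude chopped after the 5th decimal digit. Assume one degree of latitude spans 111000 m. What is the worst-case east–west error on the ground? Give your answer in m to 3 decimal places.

Truncating at 5 decimal places can drop up to a full unit in the last place, so the longitude may be off by as much as 1e-05°.
One degree of longitude at 63.28° is 111000 × cos 63.28° ≈ 111000 × 0.4496 = 49909 m.
So at most 1e-05° × 49909 ≈ 0.49909 m east–west.

0.499 m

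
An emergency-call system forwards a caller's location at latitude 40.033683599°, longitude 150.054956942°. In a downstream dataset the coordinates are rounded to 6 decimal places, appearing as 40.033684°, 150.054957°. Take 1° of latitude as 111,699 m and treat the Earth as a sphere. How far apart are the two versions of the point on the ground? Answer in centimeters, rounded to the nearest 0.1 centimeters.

4.5 centimeters

The latitude changed by -0.000000401° and the longitude by -0.000000058°.
N–S: -0.000000401° × 111699 m/° = -0.0447913 m.
E–W at 40.0337°: -0.000000058° × 111699 × cos 40.0337° = -0.000000058 × 111699 × 0.7657 ≈ -0.0049604 m.
Distance: √(0.0447913² + 0.0049604²) ≈ 0.0450651 m.
That is 0.0450651 m = 4.5065 cm.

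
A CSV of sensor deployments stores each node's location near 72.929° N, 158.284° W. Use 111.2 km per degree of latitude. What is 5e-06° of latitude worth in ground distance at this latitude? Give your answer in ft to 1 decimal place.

1.8 ft

5e-06° × 111200 m/° = 0.556 m.
Converting: 0.556 m × 3.2808 ft/m ≈ 1.8241 ft.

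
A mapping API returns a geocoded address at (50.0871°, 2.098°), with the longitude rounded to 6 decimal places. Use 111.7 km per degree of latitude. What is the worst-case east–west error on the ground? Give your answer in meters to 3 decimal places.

0.036 meters

Rounding to 6 decimal places leaves the longitude within ±5e-07° of the true value.
At latitude 50.0871° a degree of longitude spans 111700 m × cos 50.0871° = 111700 × 0.6416 ≈ 71669.2 m.
Maximum E–W displacement: 5e-07 × 71669.2 = 0.0358346 m.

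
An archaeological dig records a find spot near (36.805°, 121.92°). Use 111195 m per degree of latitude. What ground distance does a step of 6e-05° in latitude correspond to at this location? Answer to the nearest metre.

7 metres

Along a meridian 6e-05° is 6e-05 × 111195 = 6.6717 m.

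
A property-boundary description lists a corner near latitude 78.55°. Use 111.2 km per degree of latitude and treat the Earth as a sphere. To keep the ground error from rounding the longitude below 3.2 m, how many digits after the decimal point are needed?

4

At 78.55° one degree of longitude covers 111200 × cos 78.55° ≈ 111200 × 0.1985 ≈ 22074.6 m.
Rounding to N decimal places gives at most 0.5 × 10⁻ᴺ degrees of error, i.e. 0.5 × 10⁻ᴺ × 22074.6 m.
Need 0.5 × 22074.6 × 10⁻ᴺ ≤ 3.2 → 10⁻ᴺ ≤ 2.899e-04, so N ≥ 3.54.
At 3 places the error can reach 11 m, but 4 places keeps it to 1.1 m.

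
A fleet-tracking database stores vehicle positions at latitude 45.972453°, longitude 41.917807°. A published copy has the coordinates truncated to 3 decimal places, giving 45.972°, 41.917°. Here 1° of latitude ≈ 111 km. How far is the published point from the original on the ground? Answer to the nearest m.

The latitude changed by +0.000453° and the longitude by +0.000807°.
N–S: 0.000453° × 111000 m/° = 50.283 m.
E–W at 45.972°: 0.000807° × 111000 × cos 45.972° = 0.000807 × 111000 × 0.6950 ≈ 62.2569 m.
Combined displacement = (50.283² + 62.2569²)^½ ≈ 80.0269 m.

80 m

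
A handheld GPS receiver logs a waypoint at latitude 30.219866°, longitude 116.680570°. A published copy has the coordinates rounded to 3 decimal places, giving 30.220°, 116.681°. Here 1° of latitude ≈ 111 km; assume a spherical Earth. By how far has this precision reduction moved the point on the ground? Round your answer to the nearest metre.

Δlat = 30.219866 − 30.220 = -0.000134°; Δlon = 116.680570 − 116.681 = -0.000430°.
N–S: -0.000134° × 111000 m/° = -14.874 m.
E–W at 30.22°: -0.000430° × 111000 × cos 30.22° = -0.000430 × 111000 × 0.8641 ≈ -41.2435 m.
Combined displacement = (14.874² + 41.2435²)^½ ≈ 43.8436 m.

44 metres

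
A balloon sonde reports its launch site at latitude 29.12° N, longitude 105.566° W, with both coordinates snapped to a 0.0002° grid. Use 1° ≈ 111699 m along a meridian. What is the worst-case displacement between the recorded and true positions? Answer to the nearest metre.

15 metres

With a 0.0002° grid the true value lies within half a step, ±0.0002°/2 = ±0.0001°, of the stored one.
North–south component: 0.0001° × 111699 = 11.1699 m.
East–west component at 29.12°: 0.0001° × 111699 × cos 29.12° ≈ 0.0001 × 97580.5 ≈ 9.75805 m.
Worst case both components are at the extreme and orthogonal: √(11.1699² + 9.75805²) ≈ 14.8319 m.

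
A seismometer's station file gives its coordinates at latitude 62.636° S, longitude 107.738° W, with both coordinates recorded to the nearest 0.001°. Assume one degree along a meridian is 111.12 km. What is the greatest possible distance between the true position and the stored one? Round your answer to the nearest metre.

Rounding to 3 decimal places leaves each coordinate within ±0.0005° of the true value.
North–south component: 0.0005° × 111120 = 55.56 m.
East–west component at 62.636°: 0.0005° × 111120 × cos 62.636° ≈ 0.0005 × 51075.4 ≈ 25.5377 m.
The two errors are perpendicular, so the maximum displacement is √(55.56² + 25.5377²) ≈ 61.1481 m.

61 metres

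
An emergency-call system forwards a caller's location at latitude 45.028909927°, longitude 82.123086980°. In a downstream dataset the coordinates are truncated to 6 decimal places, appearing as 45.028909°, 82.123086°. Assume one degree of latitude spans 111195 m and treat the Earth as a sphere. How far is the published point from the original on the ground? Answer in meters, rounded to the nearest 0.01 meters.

The latitude changed by +0.000000927° and the longitude by +0.000000980°.
North–south shift: 0.000000927 × 111195 = 0.103078 m.
East–west at this latitude: 0.000000980° × 111195 × cos 45.0289° ≈ 0.000000980 × 78587.1 = 0.0770153 m.
Combined displacement = (0.103078² + 0.0770153²)^½ ≈ 0.128672 m.

0.13 meters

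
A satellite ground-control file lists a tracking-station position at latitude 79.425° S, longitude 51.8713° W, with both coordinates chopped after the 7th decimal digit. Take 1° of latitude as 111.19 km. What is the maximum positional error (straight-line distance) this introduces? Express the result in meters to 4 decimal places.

Truncating at 7 decimal places can drop up to a full unit in the last place, so each coordinate may be off by as much as 1e-07°.
Latitude error → 1e-07 × 111190 = 0.011119 m along the meridian.
Longitude error → 1e-07 × 111190 × cos 79.425° = 1e-07 × 111190 × 0.1835 ≈ 0.00204059 m.
Combining orthogonally: (0.011119² + 0.00204059²)^½ ≈ 0.0113047 m.

0.0113 meters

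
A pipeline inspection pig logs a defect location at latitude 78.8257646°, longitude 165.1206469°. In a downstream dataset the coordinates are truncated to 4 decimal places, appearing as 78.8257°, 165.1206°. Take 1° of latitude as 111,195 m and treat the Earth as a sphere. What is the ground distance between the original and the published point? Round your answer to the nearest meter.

The latitude changed by +0.0000646° and the longitude by +0.0000469°.
N–S: 0.0000646° × 111195 m/° = 7.1832 m.
E–W at 78.8257°: 0.0000469° × 111195 × cos 78.8257° = 0.0000469 × 111195 × 0.1938 ≈ 1.01065 m.
Hypotenuse of the two orthogonal shifts: √(7.1832² + 1.01065²) = 7.25395 m.

7 meters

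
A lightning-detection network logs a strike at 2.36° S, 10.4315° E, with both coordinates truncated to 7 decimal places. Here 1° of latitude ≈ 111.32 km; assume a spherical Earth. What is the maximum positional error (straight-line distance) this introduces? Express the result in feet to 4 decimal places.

Truncating at 7 decimal places can drop up to a full unit in the last place, so each coordinate may be off by as much as 1e-07°.
North–south component: 1e-07° × 111320 = 0.011132 m.
E–W at 2.36°: 1e-07° × 111320 × cos 2.36° = 1e-07 × 111320 × 0.9992 ≈ 0.0111226 m.
Worst case both components are at the extreme and orthogonal: √(0.011132² + 0.0111226²) ≈ 0.0157364 m.
Converting: 0.0157364 m × 3.2808 ft/m ≈ 0.051628 ft.

0.0516 feet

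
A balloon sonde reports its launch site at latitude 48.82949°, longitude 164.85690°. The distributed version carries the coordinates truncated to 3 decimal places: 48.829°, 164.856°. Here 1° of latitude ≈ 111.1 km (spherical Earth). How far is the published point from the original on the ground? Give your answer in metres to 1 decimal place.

The latitude changed by +0.00049° and the longitude by +0.00090°.
North–south shift: 0.00049 × 111100 = 54.439 m.
East–west at this latitude: 0.00090° × 111100 × cos 48.829° ≈ 0.00090 × 73138.1 = 65.8243 m.
Combined displacement = (54.439² + 65.8243²)^½ ≈ 85.4192 m.

85.4 metres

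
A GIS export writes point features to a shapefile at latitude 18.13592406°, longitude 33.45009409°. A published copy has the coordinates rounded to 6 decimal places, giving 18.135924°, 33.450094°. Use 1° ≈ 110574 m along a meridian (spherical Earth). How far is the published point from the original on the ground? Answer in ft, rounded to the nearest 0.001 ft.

The latitude changed by +0.00000006° and the longitude by +0.00000009°.
North–south shift: 0.00000006 × 110574 = 0.00663444 m.
E–W at 18.1359°: 0.00000009° × 110574 × cos 18.1359° = 0.00000009 × 110574 × 0.9503 ≈ 0.00945727 m.
Combined displacement = (0.00663444² + 0.00945727²)^½ ≈ 0.0115523 m.
Converting: 0.0115523 m × 3.2808 ft/m ≈ 0.037901 ft.

0.038 ft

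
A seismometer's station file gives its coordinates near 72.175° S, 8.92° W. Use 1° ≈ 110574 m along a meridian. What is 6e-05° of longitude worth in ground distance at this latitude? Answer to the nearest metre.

6e-05° of longitude at 72.175° is 6e-05 × 110574 × cos 72.175° ≈ 6e-05 × 33847.9 = 2.03087 m.

2 metres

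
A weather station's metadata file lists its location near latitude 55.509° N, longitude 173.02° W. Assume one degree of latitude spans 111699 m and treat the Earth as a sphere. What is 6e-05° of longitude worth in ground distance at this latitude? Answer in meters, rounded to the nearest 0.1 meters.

6e-05° of longitude at 55.509° is 6e-05 × 111699 × cos 55.509° ≈ 6e-05 × 63252.5 = 3.79515 m.

3.8 meters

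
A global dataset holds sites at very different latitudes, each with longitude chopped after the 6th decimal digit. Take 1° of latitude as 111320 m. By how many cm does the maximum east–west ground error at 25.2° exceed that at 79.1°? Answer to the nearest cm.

Truncating at 6 decimal places can drop up to a full unit in the last place, so the longitude may be off by as much as 1e-06°.
At 25.2°: 1e-06° × 111320 × cos 25.2° = 1e-06 × 111320 × 0.9048 ≈ 0.10073 m.
At 79.1°: 1e-06° × 111320 × cos 79.1° = 1e-06 × 111320 × 0.1891 ≈ 0.02105 m.
So the lower-latitude error exceeds the higher by 0.10073 − 0.02105 = 0.079675 m.
That is 0.0796752 m = 7.9675 cm.

8 cm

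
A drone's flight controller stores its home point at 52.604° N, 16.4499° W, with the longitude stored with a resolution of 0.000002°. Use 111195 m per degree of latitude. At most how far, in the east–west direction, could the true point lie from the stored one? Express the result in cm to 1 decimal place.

With a 0.000002° grid the true value lies within half a step, ±0.000002°/2 = ±1e-06°, of the stored one.
At latitude 52.604° a degree of longitude spans 111195 m × cos 52.604° = 111195 × 0.6073 ≈ 67531 m.
Maximum E–W displacement: 1e-06 × 67531 = 0.067531 m.
That is 0.067531 m = 6.7531 cm.

6.8 cm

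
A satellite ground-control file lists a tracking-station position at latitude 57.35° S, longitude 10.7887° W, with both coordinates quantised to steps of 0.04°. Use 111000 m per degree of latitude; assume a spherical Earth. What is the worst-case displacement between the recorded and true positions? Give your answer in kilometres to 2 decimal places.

With a 0.04° grid the true value lies within half a step, ±0.04°/2 = ±0.02°, of the stored one.
N–S: 0.02° × 111000 m/° = 2220 m.
East–west component at 57.35°: 0.02° × 111000 × cos 57.35° ≈ 0.02 × 59885.1 ≈ 1197.7 m.
Combining orthogonally: (2220² + 1197.7²)^½ ≈ 2522.48 m.
That is 2522.48 m = 2.5225 km.

2.52 kilometres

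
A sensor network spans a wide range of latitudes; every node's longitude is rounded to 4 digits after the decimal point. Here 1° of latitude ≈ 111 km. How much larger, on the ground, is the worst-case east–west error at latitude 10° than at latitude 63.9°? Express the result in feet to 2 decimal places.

Rounding to 4 decimal places leaves the longitude within ±5e-05° of the true value.
Error at 10° = 5e-05° × 111000 × cos 10° ≈ 5.55 × 0.9848 = 5.4657 m.
At 63.9°: 5e-05° × 111000 × cos 63.9° = 5e-05 × 111000 × 0.4399 ≈ 2.4417 m.
So the lower-latitude error exceeds the higher by 5.4657 − 2.4417 = 3.024 m.
Converting: 3.02402 m × 3.2808 ft/m ≈ 9.9213 ft.

9.92 feet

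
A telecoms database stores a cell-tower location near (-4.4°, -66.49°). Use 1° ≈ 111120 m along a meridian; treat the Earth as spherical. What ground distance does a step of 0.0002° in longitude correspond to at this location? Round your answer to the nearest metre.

22 metres

One degree of longitude here spans 111120 × cos 4.4° = 111120 × 0.9971 ≈ 110793 m; 0.0002° of that is 22.1585 m.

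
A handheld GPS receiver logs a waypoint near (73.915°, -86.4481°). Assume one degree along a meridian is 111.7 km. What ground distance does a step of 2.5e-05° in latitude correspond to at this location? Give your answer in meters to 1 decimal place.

2.8 meters

2.5e-05° × 111700 m/° = 2.7925 m.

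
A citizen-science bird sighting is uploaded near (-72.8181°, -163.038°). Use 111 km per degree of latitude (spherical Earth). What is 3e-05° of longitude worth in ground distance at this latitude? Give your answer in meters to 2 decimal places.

At 72.8181° a degree of longitude is 111000 × cos 72.8181° ≈ 32790.1 m, so 3e-05° corresponds to 0.983703 m.

0.98 meters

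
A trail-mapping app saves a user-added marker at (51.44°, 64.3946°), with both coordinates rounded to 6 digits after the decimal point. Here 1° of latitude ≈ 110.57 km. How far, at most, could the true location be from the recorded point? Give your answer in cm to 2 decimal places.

6.51 cm

Rounding to 6 decimal places leaves each coordinate within ±5e-07° of the true value.
Latitude error → 5e-07 × 110570 = 0.055285 m along the meridian.
East–west component at 51.44°: 5e-07° × 110570 × cos 51.44° ≈ 5e-07 × 68922 ≈ 0.034461 m.
Worst case both components are at the extreme and orthogonal: √(0.055285² + 0.034461²) ≈ 0.0651459 m.
That is 0.0651459 m = 6.5146 cm.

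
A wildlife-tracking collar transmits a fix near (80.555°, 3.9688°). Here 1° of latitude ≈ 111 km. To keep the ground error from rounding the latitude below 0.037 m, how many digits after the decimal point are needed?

One degree of latitude covers 111000 m.
N decimal places → at most half a unit in the last place, 0.5 × 10⁻ᴺ° = 111000/2 × 10⁻ᴺ m.
Need 0.5 × 111000 × 10⁻ᴺ ≤ 0.037 → 10⁻ᴺ ≤ 6.667e-07, so N ≥ 6.18.
At 6 places the error can reach 0.0555 m, but 7 places keeps it to 0.00555 m.

7 decimal places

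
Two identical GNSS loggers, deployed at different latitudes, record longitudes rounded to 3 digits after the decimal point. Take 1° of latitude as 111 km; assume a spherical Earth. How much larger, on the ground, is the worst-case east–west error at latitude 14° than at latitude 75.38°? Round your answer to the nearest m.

40 m

Rounding to 3 decimal places leaves the longitude within ±0.0005° of the true value.
Error at 14° = 0.0005° × 111000 × cos 14° ≈ 55.5 × 0.9703 = 53.851 m.
At 75.38°: 0.0005° × 111000 × cos 75.38° = 0.0005 × 111000 × 0.2524 ≈ 14.009 m.
So the lower-latitude error exceeds the higher by 53.851 − 14.009 = 39.843 m.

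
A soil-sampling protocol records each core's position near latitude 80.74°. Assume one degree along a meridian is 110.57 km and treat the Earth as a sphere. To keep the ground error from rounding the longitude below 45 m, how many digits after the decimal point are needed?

At 80.74° one degree of longitude covers 110570 × cos 80.74° ≈ 110570 × 0.1609 ≈ 17792.4 m.
With N decimal places the half-ulp bound is 0.5·10⁻ᴺ°, or 0.5·10⁻ᴺ × 17792.4 m on the ground.
Need 0.5 × 17792.4 × 10⁻ᴺ ≤ 45 → 10⁻ᴺ ≤ 5.058e-03, so N ≥ 2.30.
At 2 places the error can reach 89 m, but 3 places keeps it to 8.9 m.

3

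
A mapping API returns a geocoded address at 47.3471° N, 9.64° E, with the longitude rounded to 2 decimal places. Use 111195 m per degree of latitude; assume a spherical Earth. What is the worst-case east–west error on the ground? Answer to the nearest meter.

Rounding to 2 decimal places leaves the longitude within ±0.005° of the true value.
At latitude 47.3471° a degree of longitude spans 111195 m × cos 47.3471° = 111195 × 0.6776 ≈ 75340.8 m.
Maximum E–W displacement: 0.005 × 75340.8 = 376.704 m.

377 meters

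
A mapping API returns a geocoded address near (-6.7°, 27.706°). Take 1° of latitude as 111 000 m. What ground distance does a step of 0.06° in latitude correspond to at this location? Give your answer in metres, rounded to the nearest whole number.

6660 metres

Along a meridian 0.06° is 0.06 × 111000 = 6660 m.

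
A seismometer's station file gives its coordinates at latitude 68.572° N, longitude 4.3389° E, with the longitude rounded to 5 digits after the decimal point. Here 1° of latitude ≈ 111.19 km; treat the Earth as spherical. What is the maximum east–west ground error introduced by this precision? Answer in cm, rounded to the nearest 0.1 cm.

Rounding to 5 decimal places leaves the longitude within ±5e-06° of the true value.
At latitude 68.572° a degree of longitude spans 111190 m × cos 68.572° = 111190 × 0.3653 ≈ 40621.2 m.
East–west error: 5e-06° × 40621.2 m/° ≈ 0.203106 m.
That is 0.203106 m = 20.311 cm.

20.3 cm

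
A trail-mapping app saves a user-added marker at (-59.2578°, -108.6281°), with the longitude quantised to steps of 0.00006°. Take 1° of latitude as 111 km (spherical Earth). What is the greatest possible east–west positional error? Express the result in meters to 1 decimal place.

With a 0.00006° grid the true value lies within half a step, ±0.00006°/2 = ±3e-05°, of the stored one.
At latitude 59.2578° a degree of longitude spans 111000 m × cos 59.2578° = 111000 × 0.5112 ≈ 56740.5 m.
Maximum E–W displacement: 3e-05 × 56740.5 = 1.70222 m.

1.7 meters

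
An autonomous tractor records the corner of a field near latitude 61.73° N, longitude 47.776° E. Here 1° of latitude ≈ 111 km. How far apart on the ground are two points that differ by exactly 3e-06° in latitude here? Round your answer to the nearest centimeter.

Along a meridian 3e-06° is 3e-06 × 111000 = 0.333 m.
That is 0.333 m = 33.3 cm.

33 centimeters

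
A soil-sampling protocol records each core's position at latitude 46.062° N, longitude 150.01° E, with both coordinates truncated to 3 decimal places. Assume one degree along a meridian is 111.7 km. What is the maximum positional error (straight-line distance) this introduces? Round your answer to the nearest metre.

Truncating at 3 decimal places can drop up to a full unit in the last place, so each coordinate may be off by as much as 0.001°.
North–south component: 0.001° × 111700 = 111.7 m.
East–west component at 46.062°: 0.001° × 111700 × cos 46.062° ≈ 0.001 × 77506.3 ≈ 77.5063 m.
The two errors are perpendicular, so the maximum displacement is √(111.7² + 77.5063²) ≈ 135.956 m.

136 metres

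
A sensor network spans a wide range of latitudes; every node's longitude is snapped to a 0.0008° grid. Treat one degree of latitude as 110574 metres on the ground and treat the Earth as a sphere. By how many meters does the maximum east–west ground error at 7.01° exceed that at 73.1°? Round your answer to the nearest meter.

With a 0.0008° grid the true value lies within half a step, ±0.0008°/2 = ±0.0004°, of the stored one.
At 7.01°: 0.0004° × 110574 × cos 7.01° = 0.0004 × 110574 × 0.9925 ≈ 43.899 m.
Error at 73.1° = 0.0004° × 110574 × cos 73.1° ≈ 44.23 × 0.2907 = 12.858 m.
So the lower-latitude error exceeds the higher by 43.899 − 12.858 = 31.041 m.

31 meters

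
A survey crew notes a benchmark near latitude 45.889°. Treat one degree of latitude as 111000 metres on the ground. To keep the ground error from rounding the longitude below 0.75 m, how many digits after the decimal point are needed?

5 decimal places

At 45.889° one degree of longitude covers 111000 × cos 45.889° ≈ 111000 × 0.6961 ≈ 77261.6 m.
Rounding to N decimal places gives at most 0.5 × 10⁻ᴺ degrees of error, i.e. 0.5 × 10⁻ᴺ × 77261.6 m.
Setting 38630.8 × 10⁻ᴺ ≤ 0.75 gives 10ᴺ ≥ 5.151e+04, i.e. N ≥ 4.71.
So 5 decimal places suffice (0.386 m); 4 would allow up to 3.86 m.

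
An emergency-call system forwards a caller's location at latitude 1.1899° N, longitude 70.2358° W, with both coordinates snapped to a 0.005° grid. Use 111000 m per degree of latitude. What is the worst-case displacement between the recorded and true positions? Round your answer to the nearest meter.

392 meters

With a 0.005° grid the true value lies within half a step, ±0.005°/2 = ±0.0025°, of the stored one.
Latitude error → 0.0025 × 111000 = 277.5 m along the meridian.
E–W at 1.1899°: 0.0025° × 111000 × cos 1.1899° = 0.0025 × 111000 × 0.9998 ≈ 277.44 m.
The two errors are perpendicular, so the maximum displacement is √(277.5² + 277.44²) ≈ 392.402 m.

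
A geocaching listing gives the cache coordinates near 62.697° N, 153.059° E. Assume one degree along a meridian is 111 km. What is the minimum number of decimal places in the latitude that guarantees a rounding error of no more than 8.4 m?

One degree of latitude covers 111000 m.
N decimal places → at most half a unit in the last place, 0.5 × 10⁻ᴺ° = 111000/2 × 10⁻ᴺ m.
Setting 55500 × 10⁻ᴺ ≤ 8.4 gives 10ᴺ ≥ 6607, i.e. N ≥ 3.82.
So 4 decimal places suffice (5.55 m); 3 would allow up to 55.5 m.

4 decimal places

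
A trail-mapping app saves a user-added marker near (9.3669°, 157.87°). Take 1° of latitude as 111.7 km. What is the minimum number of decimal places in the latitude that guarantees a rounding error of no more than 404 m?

3 decimal places

One degree of latitude covers 111700 m.
Rounding to N decimal places gives at most 0.5 × 10⁻ᴺ degrees of error, i.e. 0.5 × 10⁻ᴺ × 111700 m.
Need 0.5 × 111700 × 10⁻ᴺ ≤ 404 → 10⁻ᴺ ≤ 7.234e-03, so N ≥ 2.14.
N = 2 would give 558 m (too coarse); N = 3 gives 55.9 m ≤ 404 m.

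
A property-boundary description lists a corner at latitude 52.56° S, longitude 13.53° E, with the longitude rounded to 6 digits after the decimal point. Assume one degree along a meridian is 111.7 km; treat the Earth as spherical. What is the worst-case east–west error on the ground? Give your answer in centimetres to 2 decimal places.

Rounding to 6 decimal places leaves the longitude within ±5e-07° of the true value.
At latitude 52.56° a degree of longitude spans 111700 m × cos 52.56° = 111700 × 0.6079 ≈ 67905.8 m.
East–west error: 5e-07° × 67905.8 m/° ≈ 0.0339529 m.
That is 0.0339529 m = 3.3953 cm.

3.40 centimetres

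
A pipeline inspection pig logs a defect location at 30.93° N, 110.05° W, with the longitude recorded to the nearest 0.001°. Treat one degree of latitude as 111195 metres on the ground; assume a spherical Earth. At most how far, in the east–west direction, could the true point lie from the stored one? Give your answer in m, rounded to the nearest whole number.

48 m

Rounding to 3 decimal places leaves the longitude within ±0.0005° of the true value.
One degree of longitude at 30.93° is 111195 × cos 30.93° ≈ 111195 × 0.8578 = 95382.6 m.
East–west error: 0.0005° × 95382.6 m/° ≈ 47.6913 m.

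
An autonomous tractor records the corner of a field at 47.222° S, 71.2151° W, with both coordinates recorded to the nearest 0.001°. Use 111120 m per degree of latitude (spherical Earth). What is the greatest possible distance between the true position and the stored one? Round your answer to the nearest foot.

220 feet

Rounding to 3 decimal places leaves each coordinate within ±0.0005° of the true value.
N–S: 0.0005° × 111120 m/° = 55.56 m.
E–W at 47.222°: 0.0005° × 111120 × cos 47.222° = 0.0005 × 111120 × 0.6792 ≈ 37.7341 m.
Combining orthogonally: (55.56² + 37.7341²)^½ ≈ 67.1623 m.
Converting: 67.1623 m × 3.2808 ft/m ≈ 220.35 ft.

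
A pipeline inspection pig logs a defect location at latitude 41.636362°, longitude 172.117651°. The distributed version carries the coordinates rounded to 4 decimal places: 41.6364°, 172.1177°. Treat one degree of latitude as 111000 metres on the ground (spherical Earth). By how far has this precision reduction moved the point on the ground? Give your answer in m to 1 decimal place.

Δlat = 41.636362 − 41.6364 = -0.000038°; Δlon = 172.117651 − 172.1177 = -0.000049°.
N–S: -0.000038° × 111000 m/° = -4.218 m.
East–west at this latitude: -0.000049° × 111000 × cos 41.6364° ≈ -0.000049 × 82958.8 = -4.06498 m.
Hypotenuse of the two orthogonal shifts: √(4.218² + 4.06498²) = 5.85795 m.

5.9 m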